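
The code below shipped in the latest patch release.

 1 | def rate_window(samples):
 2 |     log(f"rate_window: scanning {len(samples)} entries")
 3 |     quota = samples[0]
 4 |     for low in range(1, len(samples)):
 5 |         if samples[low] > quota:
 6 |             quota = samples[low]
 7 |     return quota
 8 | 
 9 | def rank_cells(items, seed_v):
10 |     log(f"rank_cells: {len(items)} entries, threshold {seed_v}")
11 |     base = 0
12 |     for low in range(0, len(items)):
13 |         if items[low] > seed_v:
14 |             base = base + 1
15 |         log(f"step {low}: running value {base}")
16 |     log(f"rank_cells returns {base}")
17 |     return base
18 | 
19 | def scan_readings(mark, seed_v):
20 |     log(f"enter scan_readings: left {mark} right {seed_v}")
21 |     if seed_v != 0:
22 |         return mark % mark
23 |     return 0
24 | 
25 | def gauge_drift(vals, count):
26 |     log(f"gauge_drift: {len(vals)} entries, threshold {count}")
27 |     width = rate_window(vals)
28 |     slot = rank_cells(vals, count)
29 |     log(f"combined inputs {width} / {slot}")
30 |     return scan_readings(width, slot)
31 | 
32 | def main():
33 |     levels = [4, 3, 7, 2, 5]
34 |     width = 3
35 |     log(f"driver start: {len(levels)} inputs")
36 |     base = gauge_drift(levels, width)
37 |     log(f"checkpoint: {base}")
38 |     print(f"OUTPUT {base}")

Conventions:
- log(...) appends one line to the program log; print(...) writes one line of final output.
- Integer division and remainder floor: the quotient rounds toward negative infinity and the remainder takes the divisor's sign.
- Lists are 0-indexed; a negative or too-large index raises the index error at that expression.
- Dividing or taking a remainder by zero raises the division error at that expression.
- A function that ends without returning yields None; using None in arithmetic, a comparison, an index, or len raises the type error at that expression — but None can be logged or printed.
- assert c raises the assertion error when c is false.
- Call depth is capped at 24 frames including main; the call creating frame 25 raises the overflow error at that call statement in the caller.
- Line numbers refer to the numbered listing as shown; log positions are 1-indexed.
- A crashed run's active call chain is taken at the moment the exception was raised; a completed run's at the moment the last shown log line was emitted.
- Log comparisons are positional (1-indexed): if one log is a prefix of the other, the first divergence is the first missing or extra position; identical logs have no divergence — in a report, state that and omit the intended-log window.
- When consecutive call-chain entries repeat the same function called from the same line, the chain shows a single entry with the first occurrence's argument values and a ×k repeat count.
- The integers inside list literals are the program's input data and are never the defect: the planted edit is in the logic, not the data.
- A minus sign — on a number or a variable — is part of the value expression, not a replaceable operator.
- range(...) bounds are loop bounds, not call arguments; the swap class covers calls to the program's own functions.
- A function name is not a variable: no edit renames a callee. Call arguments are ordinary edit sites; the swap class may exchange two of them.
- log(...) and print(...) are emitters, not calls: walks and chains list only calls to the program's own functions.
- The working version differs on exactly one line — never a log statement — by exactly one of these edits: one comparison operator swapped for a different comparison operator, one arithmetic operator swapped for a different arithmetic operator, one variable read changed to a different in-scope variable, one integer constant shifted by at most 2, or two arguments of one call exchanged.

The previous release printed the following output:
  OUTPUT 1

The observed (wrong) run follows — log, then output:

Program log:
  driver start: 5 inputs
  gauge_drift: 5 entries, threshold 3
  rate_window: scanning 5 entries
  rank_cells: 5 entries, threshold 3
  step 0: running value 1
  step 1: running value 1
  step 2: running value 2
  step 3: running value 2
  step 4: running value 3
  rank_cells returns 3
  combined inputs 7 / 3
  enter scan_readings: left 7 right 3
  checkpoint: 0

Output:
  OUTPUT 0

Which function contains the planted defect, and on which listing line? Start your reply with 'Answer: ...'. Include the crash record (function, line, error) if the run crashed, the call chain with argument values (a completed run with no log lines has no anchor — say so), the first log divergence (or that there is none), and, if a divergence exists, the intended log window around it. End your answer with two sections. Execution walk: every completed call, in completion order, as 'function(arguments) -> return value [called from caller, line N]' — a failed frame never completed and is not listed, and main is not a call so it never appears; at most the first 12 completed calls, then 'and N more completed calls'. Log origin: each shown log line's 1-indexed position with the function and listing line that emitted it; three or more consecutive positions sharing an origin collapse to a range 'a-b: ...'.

Answer: the defect is in scan_readings at line 22.
Core observation: Position 13 is the first bad log line: 'checkpoint: 0' should read 'checkpoint: 1'.
Call chain: main.
First divergence: at position 13 the run shows 'checkpoint: 0' where the working version logs 'checkpoint: 1'.
Intended log window:
  11: combined inputs 7 / 3
  12: enter scan_readings: left 7 right 3
  13: checkpoint: 1
Execution walk:
  rate_window([4, 3, 7, 2, 5]) -> 7  [called from gauge_drift, line 27]
  rank_cells([4, 3, 7, 2, 5], 3) -> 3  [called from gauge_drift, line 28]
  scan_readings(7, 3) -> 0  [called from gauge_drift, line 30]
  gauge_drift([4, 3, 7, 2, 5], 3) -> 0  [called from main, line 36]
Log origin:
  1 — main, line 35
  2 — gauge_drift, line 26
  3 — rate_window, line 2
  4 — rank_cells, line 10
  5-9 — rank_cells, line 15
  10 — rank_cells, line 16
  11 — gauge_drift, line 29
  12 — scan_readings, line 20
  13 — main, line 37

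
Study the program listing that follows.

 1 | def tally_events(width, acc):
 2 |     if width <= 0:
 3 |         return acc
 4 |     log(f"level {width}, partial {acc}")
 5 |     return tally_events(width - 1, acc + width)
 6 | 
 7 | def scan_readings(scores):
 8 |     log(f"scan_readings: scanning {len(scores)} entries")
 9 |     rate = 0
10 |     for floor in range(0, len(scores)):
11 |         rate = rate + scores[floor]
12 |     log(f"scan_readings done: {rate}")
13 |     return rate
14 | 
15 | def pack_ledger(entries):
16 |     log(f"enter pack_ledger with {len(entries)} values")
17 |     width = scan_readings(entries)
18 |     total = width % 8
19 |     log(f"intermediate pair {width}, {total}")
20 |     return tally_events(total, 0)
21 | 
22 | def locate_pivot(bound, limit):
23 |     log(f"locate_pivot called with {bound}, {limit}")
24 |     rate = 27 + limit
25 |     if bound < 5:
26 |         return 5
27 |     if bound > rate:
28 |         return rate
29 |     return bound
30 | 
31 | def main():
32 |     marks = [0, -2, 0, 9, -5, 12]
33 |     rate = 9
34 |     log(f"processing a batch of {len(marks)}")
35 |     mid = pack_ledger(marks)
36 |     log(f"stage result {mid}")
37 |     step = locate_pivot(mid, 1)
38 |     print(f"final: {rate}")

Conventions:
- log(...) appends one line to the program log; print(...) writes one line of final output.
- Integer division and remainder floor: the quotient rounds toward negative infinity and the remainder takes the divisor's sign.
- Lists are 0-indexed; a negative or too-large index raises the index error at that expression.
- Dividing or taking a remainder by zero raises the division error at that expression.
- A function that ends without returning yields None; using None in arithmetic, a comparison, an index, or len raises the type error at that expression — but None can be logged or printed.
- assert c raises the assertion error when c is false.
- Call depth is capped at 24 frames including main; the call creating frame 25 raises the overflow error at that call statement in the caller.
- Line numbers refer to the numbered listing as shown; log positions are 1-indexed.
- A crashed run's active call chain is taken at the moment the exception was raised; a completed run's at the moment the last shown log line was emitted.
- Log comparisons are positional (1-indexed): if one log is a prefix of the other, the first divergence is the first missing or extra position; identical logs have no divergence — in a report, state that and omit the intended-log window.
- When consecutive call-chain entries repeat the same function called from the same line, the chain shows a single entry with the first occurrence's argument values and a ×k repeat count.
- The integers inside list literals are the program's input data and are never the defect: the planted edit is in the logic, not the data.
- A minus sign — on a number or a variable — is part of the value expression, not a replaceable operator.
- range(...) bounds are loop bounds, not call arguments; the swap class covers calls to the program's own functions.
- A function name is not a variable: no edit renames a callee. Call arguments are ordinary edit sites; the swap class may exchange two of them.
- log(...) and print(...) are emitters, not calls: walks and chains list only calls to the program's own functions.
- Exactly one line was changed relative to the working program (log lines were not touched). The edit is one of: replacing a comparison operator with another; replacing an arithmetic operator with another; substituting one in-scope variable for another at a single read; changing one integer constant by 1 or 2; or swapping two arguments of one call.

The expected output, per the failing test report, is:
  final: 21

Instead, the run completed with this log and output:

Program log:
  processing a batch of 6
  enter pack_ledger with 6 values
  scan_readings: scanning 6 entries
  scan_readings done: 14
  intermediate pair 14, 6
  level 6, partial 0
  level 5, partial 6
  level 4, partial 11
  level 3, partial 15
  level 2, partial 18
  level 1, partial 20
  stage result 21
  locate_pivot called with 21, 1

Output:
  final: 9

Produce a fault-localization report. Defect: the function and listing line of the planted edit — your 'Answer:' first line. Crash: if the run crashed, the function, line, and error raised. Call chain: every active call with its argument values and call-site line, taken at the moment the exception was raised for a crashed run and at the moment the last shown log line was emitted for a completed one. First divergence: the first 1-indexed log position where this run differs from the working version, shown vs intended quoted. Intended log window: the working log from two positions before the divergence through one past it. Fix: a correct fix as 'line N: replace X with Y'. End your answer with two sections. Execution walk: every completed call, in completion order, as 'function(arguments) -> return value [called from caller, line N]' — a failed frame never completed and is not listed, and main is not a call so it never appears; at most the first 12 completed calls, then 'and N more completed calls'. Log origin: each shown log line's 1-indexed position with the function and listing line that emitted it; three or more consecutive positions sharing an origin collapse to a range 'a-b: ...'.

Answer: the defect is in main at line 38.
Key fact: Every logged value matches the working version; the printed result is what differs.
Call chain: main -> locate_pivot(21, 1) (called at line 37).
First divergence: none; the two logs match at every position.
Execution walk:
  scan_readings([0, -2, 0, 9, -5, 12]) -> 14  [called from pack_ledger, line 17]
  tally_events(0, 21) -> 21  [called from tally_events, line 5]
  tally_events(1, 20) -> 21  [called from tally_events, line 5]
  tally_events(2, 18) -> 21  [called from tally_events, line 5]
  tally_events(3, 15) -> 21  [called from tally_events, line 5]
  tally_events(4, 11) -> 21  [called from tally_events, line 5]
  tally_events(5, 6) -> 21  [called from tally_events, line 5]
  tally_events(6, 0) -> 21  [called from pack_ledger, line 20]
  pack_ledger([0, -2, 0, 9, -5, 12]) -> 21  [called from main, line 35]
  locate_pivot(21, 1) -> 21  [called from main, line 37]
Log line origins:
  1 — main, line 34
  2 — pack_ledger, line 16
  3 — scan_readings, line 8
  4 — scan_readings, line 12
  5 — pack_ledger, line 19
  6-11 — tally_events, line 4
  12 — main, line 36
  13 — locate_pivot, line 23
A correct fix: line 38: replace `rate` with `step`.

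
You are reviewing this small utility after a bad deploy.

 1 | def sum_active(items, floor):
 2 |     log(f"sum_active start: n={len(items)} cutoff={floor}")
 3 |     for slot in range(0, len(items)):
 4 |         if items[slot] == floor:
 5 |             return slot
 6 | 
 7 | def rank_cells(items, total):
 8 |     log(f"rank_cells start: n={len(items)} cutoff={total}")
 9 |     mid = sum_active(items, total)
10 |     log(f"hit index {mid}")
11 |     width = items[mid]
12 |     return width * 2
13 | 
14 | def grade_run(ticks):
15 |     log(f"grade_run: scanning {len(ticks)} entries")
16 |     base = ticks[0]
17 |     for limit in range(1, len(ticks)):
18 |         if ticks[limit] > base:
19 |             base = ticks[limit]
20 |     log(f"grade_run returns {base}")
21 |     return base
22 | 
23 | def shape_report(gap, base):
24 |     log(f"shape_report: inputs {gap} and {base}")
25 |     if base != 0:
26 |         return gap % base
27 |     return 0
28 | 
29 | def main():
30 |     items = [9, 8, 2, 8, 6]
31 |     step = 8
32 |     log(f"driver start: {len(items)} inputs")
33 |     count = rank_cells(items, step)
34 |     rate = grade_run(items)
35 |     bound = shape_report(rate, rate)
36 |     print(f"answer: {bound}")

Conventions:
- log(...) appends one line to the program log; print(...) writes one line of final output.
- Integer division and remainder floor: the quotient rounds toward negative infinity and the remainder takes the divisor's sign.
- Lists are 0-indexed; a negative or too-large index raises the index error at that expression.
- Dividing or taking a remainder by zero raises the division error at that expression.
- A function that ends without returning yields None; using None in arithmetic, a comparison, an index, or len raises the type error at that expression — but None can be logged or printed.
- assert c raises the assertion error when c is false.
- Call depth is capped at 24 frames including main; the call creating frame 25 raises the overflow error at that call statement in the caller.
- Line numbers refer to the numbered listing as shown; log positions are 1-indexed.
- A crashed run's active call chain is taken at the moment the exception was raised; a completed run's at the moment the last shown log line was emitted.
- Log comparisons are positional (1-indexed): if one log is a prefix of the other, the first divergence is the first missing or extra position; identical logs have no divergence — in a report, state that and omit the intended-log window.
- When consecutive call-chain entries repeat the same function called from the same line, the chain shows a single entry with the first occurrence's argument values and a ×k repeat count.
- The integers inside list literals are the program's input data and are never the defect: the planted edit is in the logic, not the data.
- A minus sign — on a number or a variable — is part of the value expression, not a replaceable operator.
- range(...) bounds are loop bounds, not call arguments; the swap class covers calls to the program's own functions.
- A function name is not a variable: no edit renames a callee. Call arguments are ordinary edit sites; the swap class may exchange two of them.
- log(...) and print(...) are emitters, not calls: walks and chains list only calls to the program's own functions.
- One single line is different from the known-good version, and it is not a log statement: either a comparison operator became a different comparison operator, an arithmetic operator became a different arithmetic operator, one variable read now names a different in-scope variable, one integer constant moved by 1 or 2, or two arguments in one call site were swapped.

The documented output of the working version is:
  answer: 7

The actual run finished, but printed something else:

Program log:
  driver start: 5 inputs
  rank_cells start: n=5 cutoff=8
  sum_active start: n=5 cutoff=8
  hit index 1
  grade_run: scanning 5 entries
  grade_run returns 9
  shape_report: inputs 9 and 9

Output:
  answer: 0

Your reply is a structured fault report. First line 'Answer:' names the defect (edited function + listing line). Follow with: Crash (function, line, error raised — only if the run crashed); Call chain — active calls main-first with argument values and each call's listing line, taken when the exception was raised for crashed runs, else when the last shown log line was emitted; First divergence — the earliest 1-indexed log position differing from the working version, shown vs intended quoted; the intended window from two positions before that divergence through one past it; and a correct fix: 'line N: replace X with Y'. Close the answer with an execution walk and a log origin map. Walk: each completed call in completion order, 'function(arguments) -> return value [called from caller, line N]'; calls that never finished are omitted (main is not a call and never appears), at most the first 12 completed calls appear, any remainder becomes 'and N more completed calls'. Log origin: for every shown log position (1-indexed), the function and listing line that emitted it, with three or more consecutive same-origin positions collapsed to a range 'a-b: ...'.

Answer: the defect is in main at line 35.
The tell: The log first diverges at position 7: the faulty run prints 'shape_report: inputs 9 and 9' where the working version prints 'shape_report: inputs 16 and 9'.
Call chain: main -> shape_report(9, 9) (called at line 35).
First divergence: position 7; shown 'shape_report: inputs 9 and 9' vs intended 'shape_report: inputs 16 and 9'.
Intended log window:
  5: grade_run: scanning 5 entries
  6: grade_run returns 9
  7: shape_report: inputs 16 and 9
Execution walk:
  sum_active([9, 8, 2, 8, 6], 8) -> 1  [called from rank_cells, line 9]
  rank_cells([9, 8, 2, 8, 6], 8) -> 16  [called from main, line 33]
  grade_run([9, 8, 2, 8, 6]) -> 9  [called from main, line 34]
  shape_report(9, 9) -> 0  [called from main, line 35]
Log line origins:
  1: from main, line 32
  2: from rank_cells, line 8
  3: from sum_active, line 2
  4: from rank_cells, line 10
  5: from grade_run, line 15
  6: from grade_run, line 20
  7: from shape_report, line 24
A correct fix: line 35: replace `shape_report(rate, rate)` with `shape_report(count, rate)`.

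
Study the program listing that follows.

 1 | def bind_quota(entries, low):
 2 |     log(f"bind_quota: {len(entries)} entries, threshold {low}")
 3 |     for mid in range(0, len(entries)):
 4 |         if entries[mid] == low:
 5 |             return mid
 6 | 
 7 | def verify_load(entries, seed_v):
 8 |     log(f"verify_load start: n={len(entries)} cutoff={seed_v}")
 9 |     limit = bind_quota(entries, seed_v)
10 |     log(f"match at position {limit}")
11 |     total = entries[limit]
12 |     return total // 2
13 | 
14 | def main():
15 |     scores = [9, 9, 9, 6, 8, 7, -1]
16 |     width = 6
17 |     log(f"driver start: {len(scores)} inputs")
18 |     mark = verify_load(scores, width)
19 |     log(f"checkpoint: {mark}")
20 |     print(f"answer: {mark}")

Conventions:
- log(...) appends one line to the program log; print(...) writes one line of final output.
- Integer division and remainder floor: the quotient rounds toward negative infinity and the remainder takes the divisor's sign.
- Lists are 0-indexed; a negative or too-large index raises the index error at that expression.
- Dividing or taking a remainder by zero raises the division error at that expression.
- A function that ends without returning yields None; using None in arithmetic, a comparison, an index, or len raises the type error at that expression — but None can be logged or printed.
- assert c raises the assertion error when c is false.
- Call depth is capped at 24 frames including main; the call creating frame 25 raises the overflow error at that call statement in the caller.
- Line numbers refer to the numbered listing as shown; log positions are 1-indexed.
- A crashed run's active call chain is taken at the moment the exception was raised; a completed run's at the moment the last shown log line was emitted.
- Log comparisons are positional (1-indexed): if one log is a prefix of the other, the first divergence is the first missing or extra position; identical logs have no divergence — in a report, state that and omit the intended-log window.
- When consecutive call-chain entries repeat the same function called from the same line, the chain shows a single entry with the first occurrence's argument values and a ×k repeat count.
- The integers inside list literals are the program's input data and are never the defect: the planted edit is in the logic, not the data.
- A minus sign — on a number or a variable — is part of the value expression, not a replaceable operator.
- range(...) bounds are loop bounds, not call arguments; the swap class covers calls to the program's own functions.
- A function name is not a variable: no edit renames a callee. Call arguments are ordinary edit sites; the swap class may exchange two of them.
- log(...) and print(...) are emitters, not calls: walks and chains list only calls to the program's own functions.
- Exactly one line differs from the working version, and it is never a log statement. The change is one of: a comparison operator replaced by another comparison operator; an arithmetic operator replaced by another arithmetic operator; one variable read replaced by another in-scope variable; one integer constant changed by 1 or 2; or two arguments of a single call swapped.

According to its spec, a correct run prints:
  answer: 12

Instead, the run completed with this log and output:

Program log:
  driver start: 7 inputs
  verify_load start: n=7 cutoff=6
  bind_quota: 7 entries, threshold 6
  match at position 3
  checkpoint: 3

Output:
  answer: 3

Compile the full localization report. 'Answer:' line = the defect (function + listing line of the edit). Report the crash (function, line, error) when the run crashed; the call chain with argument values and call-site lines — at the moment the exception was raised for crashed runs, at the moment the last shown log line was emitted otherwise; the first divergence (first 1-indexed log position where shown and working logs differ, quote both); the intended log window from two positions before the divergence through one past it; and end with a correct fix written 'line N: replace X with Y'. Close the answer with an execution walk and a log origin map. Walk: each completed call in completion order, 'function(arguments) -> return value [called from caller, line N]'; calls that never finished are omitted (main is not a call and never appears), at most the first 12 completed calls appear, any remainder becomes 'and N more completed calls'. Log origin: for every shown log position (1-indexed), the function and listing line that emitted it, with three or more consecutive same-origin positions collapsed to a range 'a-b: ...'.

Answer: the defect is in verify_load at line 12.
Key observation: At log position 5 the runs split — shown 'checkpoint: 3', but the working version logs 'checkpoint: 12'.
Call chain: main.
First divergence: position 5 — shown 'checkpoint: 3', intended 'checkpoint: 12'.
Intended log window:
  3: bind_quota: 7 entries, threshold 6
  4: match at position 3
  5: checkpoint: 12
Execution walk:
  bind_quota([9, 9, 9, 6, 8, 7, -1], 6) -> 3  [called from verify_load, line 9]
  verify_load([9, 9, 9, 6, 8, 7, -1], 6) -> 3  [called from main, line 18]
Log line origins:
  1: logged in main at line 17
  2: logged in verify_load at line 8
  3: logged in bind_quota at line 2
  4: logged in verify_load at line 10
  5: logged in main at line 19
A correct fix: line 12: replace `//` with `*`.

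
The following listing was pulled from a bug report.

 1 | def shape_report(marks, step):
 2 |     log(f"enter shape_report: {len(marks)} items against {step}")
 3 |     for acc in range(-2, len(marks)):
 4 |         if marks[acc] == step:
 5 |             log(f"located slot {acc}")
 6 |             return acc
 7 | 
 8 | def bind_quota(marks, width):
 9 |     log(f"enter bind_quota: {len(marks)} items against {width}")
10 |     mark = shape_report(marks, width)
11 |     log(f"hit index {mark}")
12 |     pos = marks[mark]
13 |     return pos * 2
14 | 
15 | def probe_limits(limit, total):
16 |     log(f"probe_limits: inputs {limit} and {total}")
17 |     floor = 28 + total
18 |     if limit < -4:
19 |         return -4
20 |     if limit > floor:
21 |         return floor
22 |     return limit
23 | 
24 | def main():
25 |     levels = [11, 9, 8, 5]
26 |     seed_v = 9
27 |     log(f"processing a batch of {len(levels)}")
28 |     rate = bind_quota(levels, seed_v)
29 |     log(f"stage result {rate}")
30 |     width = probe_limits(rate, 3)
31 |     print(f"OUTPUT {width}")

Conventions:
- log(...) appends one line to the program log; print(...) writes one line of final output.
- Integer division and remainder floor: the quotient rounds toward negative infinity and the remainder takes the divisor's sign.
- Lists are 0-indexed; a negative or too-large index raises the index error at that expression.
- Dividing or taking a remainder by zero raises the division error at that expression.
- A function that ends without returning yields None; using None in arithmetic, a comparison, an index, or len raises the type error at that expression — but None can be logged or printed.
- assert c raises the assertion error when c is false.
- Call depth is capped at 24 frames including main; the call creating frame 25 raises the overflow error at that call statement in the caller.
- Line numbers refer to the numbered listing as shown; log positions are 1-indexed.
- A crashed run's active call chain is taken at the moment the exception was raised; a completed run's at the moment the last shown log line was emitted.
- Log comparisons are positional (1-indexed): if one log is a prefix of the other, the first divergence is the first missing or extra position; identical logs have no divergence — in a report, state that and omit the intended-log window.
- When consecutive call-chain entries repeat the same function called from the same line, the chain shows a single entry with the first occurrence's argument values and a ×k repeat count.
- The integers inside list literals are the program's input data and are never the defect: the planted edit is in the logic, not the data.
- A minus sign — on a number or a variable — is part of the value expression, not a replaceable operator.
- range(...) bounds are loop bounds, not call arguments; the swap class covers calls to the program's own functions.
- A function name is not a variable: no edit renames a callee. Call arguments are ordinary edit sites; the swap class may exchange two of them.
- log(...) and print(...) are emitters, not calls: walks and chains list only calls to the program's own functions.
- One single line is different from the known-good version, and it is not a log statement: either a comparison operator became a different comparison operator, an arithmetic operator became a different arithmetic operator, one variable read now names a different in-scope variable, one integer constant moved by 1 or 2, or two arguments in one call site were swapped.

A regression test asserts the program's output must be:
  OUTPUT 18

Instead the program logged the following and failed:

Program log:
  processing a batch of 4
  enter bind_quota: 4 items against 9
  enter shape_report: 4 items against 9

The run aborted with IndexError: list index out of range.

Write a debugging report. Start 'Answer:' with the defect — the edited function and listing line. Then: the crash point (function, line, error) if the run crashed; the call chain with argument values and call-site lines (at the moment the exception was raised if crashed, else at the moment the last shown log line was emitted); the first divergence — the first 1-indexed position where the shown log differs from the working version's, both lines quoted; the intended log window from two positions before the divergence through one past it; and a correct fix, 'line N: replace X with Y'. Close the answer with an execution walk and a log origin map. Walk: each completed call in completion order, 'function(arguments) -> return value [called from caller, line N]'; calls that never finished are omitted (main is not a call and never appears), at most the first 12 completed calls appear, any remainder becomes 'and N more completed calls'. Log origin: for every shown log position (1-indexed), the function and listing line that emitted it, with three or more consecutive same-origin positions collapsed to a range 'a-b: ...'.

Answer: the defect is in shape_report at line 3.
The tell: After 3 matching log lines the faulty run goes silent, while the working version continues with 'located slot 1'.
Crash: shape_report, line 4, IndexError.
Call chain: main -> bind_quota([11, 9, 8, 5], 9) (called at line 28) -> shape_report([11, 9, 8, 5], 9) (called at line 10).
First divergence: position 4 — the faulty run's log ends after 3 lines; the working version continues with 'located slot 1'.
Intended log window:
  2: enter bind_quota: 4 items against 9
  3: enter shape_report: 4 items against 9
  4: located slot 1
  5: hit index 1
Execution walk:
  (no call completed)
Origin of each log line:
  1 — main, line 27
  2 — bind_quota, line 9
  3 — shape_report, line 2
A correct fix: line 3: replace `-2` with `0`.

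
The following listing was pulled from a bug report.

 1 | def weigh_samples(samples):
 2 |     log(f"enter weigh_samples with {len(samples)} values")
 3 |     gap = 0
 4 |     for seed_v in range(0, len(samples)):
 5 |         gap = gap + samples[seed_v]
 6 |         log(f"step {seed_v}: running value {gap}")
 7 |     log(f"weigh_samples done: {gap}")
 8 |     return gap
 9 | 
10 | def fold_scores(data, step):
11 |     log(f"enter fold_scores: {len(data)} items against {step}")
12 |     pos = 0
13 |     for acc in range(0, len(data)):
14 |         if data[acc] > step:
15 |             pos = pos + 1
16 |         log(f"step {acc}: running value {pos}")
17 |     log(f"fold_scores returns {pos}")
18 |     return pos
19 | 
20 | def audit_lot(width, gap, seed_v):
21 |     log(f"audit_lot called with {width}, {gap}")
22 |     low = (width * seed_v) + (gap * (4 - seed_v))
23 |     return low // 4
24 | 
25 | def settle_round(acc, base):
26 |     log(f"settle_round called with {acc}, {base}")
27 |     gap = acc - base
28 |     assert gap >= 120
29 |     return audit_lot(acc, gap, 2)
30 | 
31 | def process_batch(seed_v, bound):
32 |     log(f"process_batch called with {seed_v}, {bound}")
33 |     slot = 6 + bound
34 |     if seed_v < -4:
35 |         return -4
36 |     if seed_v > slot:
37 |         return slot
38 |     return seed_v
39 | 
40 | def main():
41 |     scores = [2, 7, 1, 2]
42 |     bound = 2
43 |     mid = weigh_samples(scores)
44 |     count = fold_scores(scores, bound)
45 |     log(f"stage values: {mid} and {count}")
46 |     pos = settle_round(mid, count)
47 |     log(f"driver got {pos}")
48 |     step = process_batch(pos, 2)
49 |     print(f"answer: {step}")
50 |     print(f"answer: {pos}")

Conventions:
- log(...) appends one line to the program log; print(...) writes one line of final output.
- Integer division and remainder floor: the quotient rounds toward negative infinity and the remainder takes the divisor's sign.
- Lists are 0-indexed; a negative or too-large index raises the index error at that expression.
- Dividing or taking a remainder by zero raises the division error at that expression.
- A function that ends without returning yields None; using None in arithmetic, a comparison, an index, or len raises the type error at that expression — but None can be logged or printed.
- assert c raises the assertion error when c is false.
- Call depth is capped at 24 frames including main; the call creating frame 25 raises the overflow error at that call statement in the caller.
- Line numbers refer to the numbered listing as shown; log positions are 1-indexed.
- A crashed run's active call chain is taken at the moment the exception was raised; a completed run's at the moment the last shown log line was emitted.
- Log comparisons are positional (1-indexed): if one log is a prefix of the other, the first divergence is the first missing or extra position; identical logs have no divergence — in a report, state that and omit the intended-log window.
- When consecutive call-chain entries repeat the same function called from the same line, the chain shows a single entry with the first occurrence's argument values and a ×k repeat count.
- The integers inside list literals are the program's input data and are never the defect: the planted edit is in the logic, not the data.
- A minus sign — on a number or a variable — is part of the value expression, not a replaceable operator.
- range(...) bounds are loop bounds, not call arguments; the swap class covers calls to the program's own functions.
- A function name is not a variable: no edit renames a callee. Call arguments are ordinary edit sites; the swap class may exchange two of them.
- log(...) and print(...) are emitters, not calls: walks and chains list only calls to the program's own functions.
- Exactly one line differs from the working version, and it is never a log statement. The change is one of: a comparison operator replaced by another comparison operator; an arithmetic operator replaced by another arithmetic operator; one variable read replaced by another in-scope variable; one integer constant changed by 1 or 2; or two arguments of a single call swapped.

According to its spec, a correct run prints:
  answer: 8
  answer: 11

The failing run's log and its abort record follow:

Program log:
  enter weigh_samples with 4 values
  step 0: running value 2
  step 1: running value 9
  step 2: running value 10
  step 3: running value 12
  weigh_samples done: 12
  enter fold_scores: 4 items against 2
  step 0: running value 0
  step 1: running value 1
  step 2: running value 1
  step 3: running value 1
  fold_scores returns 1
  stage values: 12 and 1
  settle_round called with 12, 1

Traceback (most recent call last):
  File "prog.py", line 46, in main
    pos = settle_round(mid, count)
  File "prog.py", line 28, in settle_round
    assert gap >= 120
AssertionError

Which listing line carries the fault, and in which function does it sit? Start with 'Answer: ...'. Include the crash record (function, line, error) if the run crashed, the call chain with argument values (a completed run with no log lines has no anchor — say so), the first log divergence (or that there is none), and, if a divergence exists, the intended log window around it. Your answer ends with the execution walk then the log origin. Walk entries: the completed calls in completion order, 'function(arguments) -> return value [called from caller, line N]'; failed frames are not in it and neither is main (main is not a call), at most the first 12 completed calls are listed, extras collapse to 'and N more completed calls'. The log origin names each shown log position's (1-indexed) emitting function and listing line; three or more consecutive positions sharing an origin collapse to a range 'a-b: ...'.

Answer: the defect is in settle_round at line 28.
Key observation: The faulty run's log stops after 14 lines; the working version's next line would be 'audit_lot called with 12, 11'.
Crash: settle_round, line 28, AssertionError.
Call chain: main -> settle_round(12, 1) (called at line 46).
First divergence: position 15 (shown log ended at 14 lines; the working version continues: 'audit_lot called with 12, 11').
Intended log window:
  13: stage values: 12 and 1
  14: settle_round called with 12, 1
  15: audit_lot called with 12, 11
  16: driver got 11
Execution walk:
  weigh_samples([2, 7, 1, 2]) -> 12  [called from main, line 43]
  fold_scores([2, 7, 1, 2], 2) -> 1  [called from main, line 44]
Log origin:
  1: from weigh_samples, line 2
  2-5: from weigh_samples, line 6
  6: from weigh_samples, line 7
  7: from fold_scores, line 11
  8-11: from fold_scores, line 16
  12: from fold_scores, line 17
  13: from main, line 45
  14: from settle_round, line 26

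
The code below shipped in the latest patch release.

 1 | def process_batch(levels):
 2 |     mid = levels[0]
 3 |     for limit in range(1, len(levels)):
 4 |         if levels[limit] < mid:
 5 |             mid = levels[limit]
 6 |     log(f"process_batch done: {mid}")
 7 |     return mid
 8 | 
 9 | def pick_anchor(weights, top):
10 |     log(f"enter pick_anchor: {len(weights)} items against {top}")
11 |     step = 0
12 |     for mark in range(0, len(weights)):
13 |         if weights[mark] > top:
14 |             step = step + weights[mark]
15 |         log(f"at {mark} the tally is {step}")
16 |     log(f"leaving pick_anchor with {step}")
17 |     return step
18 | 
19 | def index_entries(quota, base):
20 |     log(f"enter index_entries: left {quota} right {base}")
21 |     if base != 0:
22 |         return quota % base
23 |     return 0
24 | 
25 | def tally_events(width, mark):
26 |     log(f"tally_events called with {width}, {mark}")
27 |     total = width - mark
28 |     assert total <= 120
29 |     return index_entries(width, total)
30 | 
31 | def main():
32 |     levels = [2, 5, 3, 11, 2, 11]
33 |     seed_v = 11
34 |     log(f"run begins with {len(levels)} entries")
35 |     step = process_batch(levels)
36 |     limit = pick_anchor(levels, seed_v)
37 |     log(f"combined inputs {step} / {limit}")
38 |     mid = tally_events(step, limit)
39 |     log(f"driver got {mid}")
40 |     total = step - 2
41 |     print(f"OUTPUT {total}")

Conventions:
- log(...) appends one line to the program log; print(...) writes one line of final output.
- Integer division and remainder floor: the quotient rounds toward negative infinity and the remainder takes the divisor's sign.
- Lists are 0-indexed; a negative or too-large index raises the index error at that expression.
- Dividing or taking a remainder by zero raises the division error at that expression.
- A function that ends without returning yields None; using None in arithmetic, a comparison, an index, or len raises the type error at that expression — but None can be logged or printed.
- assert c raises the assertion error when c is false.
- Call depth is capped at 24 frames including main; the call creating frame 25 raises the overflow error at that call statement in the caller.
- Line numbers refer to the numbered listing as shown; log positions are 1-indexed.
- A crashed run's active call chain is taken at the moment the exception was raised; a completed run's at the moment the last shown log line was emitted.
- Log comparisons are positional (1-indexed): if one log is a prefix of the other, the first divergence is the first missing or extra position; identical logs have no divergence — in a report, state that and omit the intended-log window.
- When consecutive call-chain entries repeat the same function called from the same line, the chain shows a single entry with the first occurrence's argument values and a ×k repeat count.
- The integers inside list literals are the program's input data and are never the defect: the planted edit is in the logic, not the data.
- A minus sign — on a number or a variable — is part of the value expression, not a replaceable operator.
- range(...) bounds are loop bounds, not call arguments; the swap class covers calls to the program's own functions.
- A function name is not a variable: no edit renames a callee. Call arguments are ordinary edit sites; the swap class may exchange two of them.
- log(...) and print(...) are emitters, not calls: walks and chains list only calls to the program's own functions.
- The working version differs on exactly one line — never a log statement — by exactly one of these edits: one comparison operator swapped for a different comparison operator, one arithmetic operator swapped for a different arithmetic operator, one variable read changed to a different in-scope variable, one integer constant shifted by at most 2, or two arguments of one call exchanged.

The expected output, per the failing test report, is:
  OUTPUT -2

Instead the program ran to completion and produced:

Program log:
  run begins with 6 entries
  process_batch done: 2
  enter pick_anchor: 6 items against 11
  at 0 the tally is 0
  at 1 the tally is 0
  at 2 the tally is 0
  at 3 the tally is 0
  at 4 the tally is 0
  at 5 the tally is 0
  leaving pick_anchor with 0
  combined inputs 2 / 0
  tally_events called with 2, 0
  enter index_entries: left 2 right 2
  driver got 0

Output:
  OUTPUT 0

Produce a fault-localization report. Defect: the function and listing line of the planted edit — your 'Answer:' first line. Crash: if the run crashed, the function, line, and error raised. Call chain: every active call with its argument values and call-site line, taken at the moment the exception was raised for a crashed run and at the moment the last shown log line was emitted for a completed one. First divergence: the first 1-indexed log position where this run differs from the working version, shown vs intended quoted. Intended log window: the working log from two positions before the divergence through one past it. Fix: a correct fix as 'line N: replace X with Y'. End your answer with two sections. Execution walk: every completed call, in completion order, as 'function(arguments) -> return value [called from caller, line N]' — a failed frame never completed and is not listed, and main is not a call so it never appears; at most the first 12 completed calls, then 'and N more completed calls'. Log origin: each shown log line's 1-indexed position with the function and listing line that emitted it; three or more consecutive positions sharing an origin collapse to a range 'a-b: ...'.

Answer: the defect is in main at line 40.
The tell: Every logged value matches the working version; the printed result is what differs.
Call chain: main.
First divergence: none (the log streams are identical).
Execution walk:
  process_batch([2, 5, 3, 11, 2, 11]) -> 2  [called from main, line 35]
  pick_anchor([2, 5, 3, 11, 2, 11], 11) -> 0  [called from main, line 36]
  index_entries(2, 2) -> 0  [called from tally_events, line 29]
  tally_events(2, 0) -> 0  [called from main, line 38]
Log line origins:
  1: emitted by main (line 34)
  2: emitted by process_batch (line 6)
  3: emitted by pick_anchor (line 10)
  4-9: emitted by pick_anchor (line 15)
  10: emitted by pick_anchor (line 16)
  11: emitted by main (line 37)
  12: emitted by tally_events (line 26)
  13: emitted by index_entries (line 20)
  14: emitted by main (line 39)
A correct fix: line 40: replace `step` with `mid`.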